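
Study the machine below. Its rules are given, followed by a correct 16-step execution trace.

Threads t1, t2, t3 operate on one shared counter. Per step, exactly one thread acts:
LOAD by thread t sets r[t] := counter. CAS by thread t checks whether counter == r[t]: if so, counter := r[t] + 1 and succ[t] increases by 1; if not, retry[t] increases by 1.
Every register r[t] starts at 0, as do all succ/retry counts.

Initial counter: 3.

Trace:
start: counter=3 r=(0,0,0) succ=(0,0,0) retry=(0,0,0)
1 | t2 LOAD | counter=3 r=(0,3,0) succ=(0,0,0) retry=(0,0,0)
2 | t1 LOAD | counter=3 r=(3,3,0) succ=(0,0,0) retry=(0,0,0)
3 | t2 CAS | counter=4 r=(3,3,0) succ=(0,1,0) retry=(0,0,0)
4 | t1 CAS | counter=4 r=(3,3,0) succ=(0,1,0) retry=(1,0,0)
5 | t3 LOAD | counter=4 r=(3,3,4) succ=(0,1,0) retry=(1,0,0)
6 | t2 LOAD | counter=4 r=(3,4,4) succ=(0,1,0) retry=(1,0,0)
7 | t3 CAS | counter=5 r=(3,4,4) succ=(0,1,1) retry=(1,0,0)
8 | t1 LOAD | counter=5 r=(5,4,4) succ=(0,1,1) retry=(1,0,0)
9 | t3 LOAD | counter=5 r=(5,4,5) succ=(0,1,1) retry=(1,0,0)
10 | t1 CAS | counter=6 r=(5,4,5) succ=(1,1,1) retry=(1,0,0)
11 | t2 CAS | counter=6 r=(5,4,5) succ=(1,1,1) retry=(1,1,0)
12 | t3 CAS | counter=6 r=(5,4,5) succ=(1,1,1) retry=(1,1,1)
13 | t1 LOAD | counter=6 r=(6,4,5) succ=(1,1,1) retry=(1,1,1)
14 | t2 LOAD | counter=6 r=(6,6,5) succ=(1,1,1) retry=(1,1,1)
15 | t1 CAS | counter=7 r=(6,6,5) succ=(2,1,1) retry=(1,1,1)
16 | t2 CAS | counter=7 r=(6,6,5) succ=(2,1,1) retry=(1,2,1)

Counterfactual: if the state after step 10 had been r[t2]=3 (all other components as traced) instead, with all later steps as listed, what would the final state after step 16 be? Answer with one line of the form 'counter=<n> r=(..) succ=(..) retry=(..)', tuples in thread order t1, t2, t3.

counter=7 r=(6,6,5) succ=(2,1,1) retry=(1,2,1)

state after step 10 := counter=6 r=(5,3,5) succ=(1,1,1) retry=(1,0,0)
11 | t2 CAS | counter=6 r=(5,3,5) succ=(1,1,1) retry=(1,1,0)
12 | t3 CAS | counter=6 r=(5,3,5) succ=(1,1,1) retry=(1,1,1)
13 | t1 LOAD | counter=6 r=(6,3,5) succ=(1,1,1) retry=(1,1,1)
14 | t2 LOAD | counter=6 r=(6,6,5) succ=(1,1,1) retry=(1,1,1)
15 | t1 CAS | counter=7 r=(6,6,5) succ=(2,1,1) retry=(1,1,1)
16 | t2 CAS | counter=7 r=(6,6,5) succ=(2,1,1) retry=(1,2,1)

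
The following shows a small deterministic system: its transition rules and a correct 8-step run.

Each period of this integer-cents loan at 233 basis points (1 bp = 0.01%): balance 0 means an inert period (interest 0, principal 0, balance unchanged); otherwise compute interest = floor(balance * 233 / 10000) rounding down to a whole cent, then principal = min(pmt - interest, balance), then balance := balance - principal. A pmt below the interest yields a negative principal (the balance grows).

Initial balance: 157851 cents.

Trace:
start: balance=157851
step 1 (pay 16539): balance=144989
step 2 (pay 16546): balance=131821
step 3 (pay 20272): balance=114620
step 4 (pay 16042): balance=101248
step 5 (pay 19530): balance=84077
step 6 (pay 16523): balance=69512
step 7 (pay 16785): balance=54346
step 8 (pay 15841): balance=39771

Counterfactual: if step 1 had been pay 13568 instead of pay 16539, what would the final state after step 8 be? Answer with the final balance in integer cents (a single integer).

(re-executing from step 1 with the substitution; state before step 1: balance=157851)
step 1 (pay 13568): balance=147960
step 2 (pay 16546): balance=134861
step 3 (pay 20272): balance=117731
step 4 (pay 16042): balance=104432
step 5 (pay 19530): balance=87335
step 6 (pay 16523): balance=72846
step 7 (pay 16785): balance=57758
step 8 (pay 15841): balance=43262

43262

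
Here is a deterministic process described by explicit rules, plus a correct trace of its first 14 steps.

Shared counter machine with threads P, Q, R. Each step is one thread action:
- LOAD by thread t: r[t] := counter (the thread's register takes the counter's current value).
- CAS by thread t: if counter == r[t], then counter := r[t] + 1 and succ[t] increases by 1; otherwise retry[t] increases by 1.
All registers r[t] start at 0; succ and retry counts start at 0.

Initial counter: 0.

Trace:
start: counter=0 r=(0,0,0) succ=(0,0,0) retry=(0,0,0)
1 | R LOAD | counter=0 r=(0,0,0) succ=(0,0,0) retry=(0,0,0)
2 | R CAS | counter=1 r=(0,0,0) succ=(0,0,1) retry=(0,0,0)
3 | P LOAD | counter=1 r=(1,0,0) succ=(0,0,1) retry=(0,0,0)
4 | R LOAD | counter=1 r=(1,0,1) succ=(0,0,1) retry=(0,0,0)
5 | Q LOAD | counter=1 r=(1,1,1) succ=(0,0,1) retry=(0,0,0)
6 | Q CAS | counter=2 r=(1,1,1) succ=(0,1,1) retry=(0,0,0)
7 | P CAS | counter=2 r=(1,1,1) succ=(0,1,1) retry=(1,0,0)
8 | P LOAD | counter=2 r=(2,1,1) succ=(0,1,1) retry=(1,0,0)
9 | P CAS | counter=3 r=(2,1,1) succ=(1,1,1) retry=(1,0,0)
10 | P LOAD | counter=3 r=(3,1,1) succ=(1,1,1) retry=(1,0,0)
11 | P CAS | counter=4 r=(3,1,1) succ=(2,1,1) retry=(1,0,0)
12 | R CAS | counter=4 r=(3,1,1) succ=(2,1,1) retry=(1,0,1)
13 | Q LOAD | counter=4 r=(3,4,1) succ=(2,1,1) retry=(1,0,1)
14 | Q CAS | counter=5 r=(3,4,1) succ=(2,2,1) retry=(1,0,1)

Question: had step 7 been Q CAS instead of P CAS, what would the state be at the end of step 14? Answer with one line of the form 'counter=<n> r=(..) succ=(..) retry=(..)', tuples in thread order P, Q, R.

(re-executing from step 7 with the substitution; state before step 7: counter=2 r=(1,1,1) succ=(0,1,1) retry=(0,0,0))
7 | Q CAS | counter=2 r=(1,1,1) succ=(0,1,1) retry=(0,1,0)
8 | P LOAD | counter=2 r=(2,1,1) succ=(0,1,1) retry=(0,1,0)
9 | P CAS | counter=3 r=(2,1,1) succ=(1,1,1) retry=(0,1,0)
10 | P LOAD | counter=3 r=(3,1,1) succ=(1,1,1) retry=(0,1,0)
11 | P CAS | counter=4 r=(3,1,1) succ=(2,1,1) retry=(0,1,0)
12 | R CAS | counter=4 r=(3,1,1) succ=(2,1,1) retry=(0,1,1)
13 | Q LOAD | counter=4 r=(3,4,1) succ=(2,1,1) retry=(0,1,1)
14 | Q CAS | counter=5 r=(3,4,1) succ=(2,2,1) retry=(0,1,1)

counter=5 r=(3,4,1) succ=(2,2,1) retry=(0,1,1)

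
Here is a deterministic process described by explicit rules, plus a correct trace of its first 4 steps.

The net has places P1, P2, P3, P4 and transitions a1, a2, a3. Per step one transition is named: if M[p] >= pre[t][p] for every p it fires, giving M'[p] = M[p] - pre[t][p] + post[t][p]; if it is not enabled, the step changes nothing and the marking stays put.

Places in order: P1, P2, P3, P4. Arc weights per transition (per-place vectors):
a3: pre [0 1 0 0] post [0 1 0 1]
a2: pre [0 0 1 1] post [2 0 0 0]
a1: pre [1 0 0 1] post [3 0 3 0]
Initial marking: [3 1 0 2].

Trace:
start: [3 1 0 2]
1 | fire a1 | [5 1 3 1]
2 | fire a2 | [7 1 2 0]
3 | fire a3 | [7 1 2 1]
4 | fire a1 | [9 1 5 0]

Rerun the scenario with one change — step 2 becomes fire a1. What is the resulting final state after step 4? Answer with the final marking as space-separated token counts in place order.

(re-executing from step 2 with the substitution; state before step 2: [5 1 3 1])
2 | fire a1 | [7 1 6 0]
3 | fire a3 | [7 1 6 1]
4 | fire a1 | [9 1 9 0]

9 1 9 0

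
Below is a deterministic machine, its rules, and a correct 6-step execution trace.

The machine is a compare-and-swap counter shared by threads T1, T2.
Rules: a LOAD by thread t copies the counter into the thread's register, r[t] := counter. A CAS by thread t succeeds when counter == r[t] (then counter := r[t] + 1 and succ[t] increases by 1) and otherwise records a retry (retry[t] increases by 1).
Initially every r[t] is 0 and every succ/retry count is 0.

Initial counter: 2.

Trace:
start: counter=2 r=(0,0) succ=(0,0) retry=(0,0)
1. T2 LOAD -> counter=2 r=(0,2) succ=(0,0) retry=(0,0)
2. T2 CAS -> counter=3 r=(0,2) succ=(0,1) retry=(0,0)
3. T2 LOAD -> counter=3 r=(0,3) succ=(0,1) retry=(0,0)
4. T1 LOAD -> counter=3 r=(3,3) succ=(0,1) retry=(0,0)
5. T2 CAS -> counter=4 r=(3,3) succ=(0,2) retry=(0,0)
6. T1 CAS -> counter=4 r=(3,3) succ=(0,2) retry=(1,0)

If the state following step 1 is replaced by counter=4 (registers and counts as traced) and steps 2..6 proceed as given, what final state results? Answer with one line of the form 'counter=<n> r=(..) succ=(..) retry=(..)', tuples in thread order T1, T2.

state after step 1 := counter=4 r=(0,2) succ=(0,0) retry=(0,0)
2. T2 CAS -> counter=4 r=(0,2) succ=(0,0) retry=(0,1)
3. T2 LOAD -> counter=4 r=(0,4) succ=(0,0) retry=(0,1)
4. T1 LOAD -> counter=4 r=(4,4) succ=(0,0) retry=(0,1)
5. T2 CAS -> counter=5 r=(4,4) succ=(0,1) retry=(0,1)
6. T1 CAS -> counter=5 r=(4,4) succ=(0,1) retry=(1,1)

counter=5 r=(4,4) succ=(0,1) retry=(1,1)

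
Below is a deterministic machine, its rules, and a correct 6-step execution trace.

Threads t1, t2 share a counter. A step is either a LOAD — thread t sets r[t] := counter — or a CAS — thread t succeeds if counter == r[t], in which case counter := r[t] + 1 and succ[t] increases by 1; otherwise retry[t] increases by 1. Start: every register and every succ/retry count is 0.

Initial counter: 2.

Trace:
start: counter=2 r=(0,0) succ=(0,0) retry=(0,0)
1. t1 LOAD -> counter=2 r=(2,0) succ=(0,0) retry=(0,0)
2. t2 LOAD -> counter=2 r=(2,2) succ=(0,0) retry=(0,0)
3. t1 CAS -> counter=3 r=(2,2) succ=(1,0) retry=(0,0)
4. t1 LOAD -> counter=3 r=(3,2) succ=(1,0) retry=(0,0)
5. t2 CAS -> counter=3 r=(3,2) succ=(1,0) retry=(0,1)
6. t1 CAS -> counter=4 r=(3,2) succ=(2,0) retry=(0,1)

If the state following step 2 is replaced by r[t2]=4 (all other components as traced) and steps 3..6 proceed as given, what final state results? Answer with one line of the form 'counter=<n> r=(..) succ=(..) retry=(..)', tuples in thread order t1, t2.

counter=4 r=(3,4) succ=(2,0) retry=(0,1)

state after step 2 := counter=2 r=(2,4) succ=(0,0) retry=(0,0)
3. t1 CAS -> counter=3 r=(2,4) succ=(1,0) retry=(0,0)
4. t1 LOAD -> counter=3 r=(3,4) succ=(1,0) retry=(0,0)
5. t2 CAS -> counter=3 r=(3,4) succ=(1,0) retry=(0,1)
6. t1 CAS -> counter=4 r=(3,4) succ=(2,0) retry=(0,1)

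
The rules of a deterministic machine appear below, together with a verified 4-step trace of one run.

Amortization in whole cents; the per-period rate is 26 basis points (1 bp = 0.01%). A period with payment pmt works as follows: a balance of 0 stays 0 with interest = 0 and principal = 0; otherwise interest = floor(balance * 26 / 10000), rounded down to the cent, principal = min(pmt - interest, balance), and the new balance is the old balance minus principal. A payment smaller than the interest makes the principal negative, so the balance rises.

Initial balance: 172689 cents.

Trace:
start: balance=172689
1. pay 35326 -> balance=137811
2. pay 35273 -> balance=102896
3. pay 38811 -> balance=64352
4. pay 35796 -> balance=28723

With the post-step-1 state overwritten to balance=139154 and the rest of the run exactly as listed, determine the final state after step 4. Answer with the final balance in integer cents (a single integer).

30076

state after step 1 := balance=139154
2. pay 35273 -> balance=104242
3. pay 38811 -> balance=65702
4. pay 35796 -> balance=30076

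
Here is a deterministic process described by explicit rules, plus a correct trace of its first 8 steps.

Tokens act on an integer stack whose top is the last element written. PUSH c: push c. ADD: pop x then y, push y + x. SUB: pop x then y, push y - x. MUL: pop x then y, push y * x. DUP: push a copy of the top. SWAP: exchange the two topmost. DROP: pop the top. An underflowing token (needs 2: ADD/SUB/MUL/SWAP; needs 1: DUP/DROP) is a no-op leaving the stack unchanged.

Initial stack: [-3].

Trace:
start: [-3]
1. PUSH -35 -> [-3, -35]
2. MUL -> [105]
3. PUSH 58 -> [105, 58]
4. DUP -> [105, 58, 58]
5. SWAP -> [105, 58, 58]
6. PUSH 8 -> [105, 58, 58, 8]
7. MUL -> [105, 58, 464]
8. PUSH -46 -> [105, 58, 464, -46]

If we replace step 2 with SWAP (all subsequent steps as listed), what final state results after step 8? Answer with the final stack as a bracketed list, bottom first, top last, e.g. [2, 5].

[-35, -3, 58, 464, -46]

(re-executing from step 2 with the substitution; state before step 2: [-3, -35])
2. SWAP -> [-35, -3]
3. PUSH 58 -> [-35, -3, 58]
4. DUP -> [-35, -3, 58, 58]
5. SWAP -> [-35, -3, 58, 58]
6. PUSH 8 -> [-35, -3, 58, 58, 8]
7. MUL -> [-35, -3, 58, 464]
8. PUSH -46 -> [-35, -3, 58, 464, -46]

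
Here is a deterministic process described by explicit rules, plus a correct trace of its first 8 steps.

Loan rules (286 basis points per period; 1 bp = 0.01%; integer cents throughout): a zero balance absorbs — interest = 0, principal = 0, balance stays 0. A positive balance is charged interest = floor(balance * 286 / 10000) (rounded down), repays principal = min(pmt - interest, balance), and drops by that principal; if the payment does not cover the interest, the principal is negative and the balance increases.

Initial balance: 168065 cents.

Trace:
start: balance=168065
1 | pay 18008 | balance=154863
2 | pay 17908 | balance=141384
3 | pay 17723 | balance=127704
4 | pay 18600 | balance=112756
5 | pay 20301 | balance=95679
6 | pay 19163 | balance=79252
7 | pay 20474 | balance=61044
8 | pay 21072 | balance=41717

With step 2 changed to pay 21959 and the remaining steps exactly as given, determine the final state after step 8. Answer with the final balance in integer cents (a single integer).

36920

(re-executing from step 2 with the substitution; state before step 2: balance=154863)
2 | pay 21959 | balance=137333
3 | pay 17723 | balance=123537
4 | pay 18600 | balance=108470
5 | pay 20301 | balance=91271
6 | pay 19163 | balance=74718
7 | pay 20474 | balance=56380
8 | pay 21072 | balance=36920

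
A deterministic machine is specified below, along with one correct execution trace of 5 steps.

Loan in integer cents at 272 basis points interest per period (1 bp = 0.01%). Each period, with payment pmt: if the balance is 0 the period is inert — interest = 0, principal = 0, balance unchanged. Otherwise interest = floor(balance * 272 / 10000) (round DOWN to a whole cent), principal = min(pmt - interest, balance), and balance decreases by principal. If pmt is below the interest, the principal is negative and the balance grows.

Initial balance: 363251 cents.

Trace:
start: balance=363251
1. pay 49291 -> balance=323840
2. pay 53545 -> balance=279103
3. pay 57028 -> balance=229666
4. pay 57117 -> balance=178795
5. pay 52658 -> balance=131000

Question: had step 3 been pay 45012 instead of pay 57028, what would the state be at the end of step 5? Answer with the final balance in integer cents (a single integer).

(re-executing from step 3 with the substitution; state before step 3: balance=279103)
3. pay 45012 -> balance=241682
4. pay 57117 -> balance=191138
5. pay 52658 -> balance=143678

143678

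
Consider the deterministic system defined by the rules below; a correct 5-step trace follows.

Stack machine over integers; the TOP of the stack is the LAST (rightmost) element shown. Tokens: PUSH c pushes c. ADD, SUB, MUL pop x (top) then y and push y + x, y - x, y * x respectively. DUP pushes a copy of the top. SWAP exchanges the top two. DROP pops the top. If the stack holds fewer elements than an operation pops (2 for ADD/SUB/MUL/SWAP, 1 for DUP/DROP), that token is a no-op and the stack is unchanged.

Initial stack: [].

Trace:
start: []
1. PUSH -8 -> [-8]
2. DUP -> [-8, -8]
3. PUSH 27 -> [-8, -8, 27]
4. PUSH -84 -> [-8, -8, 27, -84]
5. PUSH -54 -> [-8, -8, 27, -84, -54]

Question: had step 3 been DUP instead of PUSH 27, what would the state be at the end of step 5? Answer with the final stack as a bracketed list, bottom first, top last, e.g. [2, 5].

(re-executing from step 3 with the substitution; state before step 3: [-8, -8])
3. DUP -> [-8, -8, -8]
4. PUSH -84 -> [-8, -8, -8, -84]
5. PUSH -54 -> [-8, -8, -8, -84, -54]

[-8, -8, -8, -84, -54]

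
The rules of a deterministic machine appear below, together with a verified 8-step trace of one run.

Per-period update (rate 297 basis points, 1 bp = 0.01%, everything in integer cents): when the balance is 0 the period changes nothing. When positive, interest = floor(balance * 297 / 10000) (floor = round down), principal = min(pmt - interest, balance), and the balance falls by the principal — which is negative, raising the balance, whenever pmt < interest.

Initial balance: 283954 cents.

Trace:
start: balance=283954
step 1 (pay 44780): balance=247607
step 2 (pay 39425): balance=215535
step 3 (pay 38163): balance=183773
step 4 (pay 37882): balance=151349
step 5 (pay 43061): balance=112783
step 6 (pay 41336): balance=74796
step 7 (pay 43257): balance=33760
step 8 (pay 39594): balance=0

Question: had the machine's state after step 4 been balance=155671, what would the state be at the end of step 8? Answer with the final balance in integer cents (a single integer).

state after step 4 := balance=155671
step 5 (pay 43061): balance=117233
step 6 (pay 41336): balance=79378
step 7 (pay 43257): balance=38478
step 8 (pay 39594): balance=26

26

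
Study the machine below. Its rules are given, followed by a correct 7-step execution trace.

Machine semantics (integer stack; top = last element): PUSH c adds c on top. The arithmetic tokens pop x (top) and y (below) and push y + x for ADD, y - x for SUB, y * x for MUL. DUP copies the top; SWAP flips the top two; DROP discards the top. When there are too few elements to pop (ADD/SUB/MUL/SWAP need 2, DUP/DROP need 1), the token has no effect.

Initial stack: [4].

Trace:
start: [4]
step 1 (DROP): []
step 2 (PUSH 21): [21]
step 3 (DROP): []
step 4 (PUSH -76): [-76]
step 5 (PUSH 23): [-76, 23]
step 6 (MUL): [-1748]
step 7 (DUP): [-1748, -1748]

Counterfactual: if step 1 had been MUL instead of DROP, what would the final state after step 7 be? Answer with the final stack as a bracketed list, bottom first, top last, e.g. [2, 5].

(re-executing from step 1 with the substitution; state before step 1: [4])
step 1 (MUL): [4]
step 2 (PUSH 21): [4, 21]
step 3 (DROP): [4]
step 4 (PUSH -76): [4, -76]
step 5 (PUSH 23): [4, -76, 23]
step 6 (MUL): [4, -1748]
step 7 (DUP): [4, -1748, -1748]

[4, -1748, -1748]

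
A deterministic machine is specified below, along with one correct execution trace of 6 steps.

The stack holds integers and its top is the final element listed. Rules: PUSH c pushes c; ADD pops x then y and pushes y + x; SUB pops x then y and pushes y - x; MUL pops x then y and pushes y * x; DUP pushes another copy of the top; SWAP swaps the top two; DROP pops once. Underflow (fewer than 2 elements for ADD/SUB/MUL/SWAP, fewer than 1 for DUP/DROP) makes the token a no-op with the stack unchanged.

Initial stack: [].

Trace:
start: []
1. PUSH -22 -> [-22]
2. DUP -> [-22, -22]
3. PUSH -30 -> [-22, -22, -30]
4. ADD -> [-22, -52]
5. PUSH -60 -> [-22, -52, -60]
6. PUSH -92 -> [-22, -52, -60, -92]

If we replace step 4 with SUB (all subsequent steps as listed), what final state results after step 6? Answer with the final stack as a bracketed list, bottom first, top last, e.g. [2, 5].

[-22, 8, -60, -92]

(re-executing from step 4 with the substitution; state before step 4: [-22, -22, -30])
4. SUB -> [-22, 8]
5. PUSH -60 -> [-22, 8, -60]
6. PUSH -92 -> [-22, 8, -60, -92]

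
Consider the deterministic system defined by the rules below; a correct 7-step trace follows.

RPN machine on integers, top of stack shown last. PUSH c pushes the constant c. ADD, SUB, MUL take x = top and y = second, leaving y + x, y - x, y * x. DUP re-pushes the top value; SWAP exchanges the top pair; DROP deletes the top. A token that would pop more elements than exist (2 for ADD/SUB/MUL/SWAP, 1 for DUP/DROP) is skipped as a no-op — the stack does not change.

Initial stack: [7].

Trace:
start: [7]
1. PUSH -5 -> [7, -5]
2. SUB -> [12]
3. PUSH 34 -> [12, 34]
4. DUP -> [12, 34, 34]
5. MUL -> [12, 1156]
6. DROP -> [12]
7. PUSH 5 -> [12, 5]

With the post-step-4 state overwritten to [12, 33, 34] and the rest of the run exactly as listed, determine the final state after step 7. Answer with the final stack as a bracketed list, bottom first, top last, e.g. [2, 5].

[12, 5]

state after step 4 := [12, 33, 34]
5. MUL -> [12, 1122]
6. DROP -> [12]
7. PUSH 5 -> [12, 5]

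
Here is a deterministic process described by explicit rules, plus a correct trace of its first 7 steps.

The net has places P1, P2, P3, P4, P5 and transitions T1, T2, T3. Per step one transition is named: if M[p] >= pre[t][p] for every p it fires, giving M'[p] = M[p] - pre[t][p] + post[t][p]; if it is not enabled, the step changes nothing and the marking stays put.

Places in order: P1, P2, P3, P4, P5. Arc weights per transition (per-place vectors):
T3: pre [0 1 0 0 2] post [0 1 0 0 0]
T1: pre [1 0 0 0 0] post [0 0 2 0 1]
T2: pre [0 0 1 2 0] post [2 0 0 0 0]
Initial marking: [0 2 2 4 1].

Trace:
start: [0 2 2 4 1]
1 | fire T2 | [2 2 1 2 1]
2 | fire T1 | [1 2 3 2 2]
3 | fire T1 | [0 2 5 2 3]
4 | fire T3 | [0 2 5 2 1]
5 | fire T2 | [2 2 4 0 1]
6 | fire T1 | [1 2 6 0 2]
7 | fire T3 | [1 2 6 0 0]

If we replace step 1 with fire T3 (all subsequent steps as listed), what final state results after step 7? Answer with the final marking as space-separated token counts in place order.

1 2 3 2 0

(re-executing from step 1 with the substitution; state before step 1: [0 2 2 4 1])
1 | fire T3 | [0 2 2 4 1]
2 | fire T1 | [0 2 2 4 1]
3 | fire T1 | [0 2 2 4 1]
4 | fire T3 | [0 2 2 4 1]
5 | fire T2 | [2 2 1 2 1]
6 | fire T1 | [1 2 3 2 2]
7 | fire T3 | [1 2 3 2 0]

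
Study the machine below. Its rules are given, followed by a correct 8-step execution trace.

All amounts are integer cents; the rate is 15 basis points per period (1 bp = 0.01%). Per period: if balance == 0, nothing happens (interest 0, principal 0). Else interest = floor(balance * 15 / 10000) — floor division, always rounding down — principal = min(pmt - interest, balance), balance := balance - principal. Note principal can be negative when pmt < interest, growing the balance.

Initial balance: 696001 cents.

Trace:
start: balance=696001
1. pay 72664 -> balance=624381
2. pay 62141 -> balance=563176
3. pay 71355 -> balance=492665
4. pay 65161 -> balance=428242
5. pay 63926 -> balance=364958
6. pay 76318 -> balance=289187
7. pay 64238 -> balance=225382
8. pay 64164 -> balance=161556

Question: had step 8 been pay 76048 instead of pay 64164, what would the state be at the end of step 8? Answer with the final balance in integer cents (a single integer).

(re-executing from step 8 with the substitution; state before step 8: balance=225382)
8. pay 76048 -> balance=149672

149672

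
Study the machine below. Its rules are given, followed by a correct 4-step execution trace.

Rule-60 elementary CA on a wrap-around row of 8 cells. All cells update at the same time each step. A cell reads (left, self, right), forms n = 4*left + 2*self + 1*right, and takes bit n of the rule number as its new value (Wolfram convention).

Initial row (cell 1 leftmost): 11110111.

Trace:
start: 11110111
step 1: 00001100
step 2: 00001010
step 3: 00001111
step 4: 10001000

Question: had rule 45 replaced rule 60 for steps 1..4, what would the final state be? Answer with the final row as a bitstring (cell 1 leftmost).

01010001

(re-executing steps 1..4 under rule 45; state before step 1: 11110111)
step 1: 00001100
step 2: 11101001
step 3: 00011001
step 4: 01010001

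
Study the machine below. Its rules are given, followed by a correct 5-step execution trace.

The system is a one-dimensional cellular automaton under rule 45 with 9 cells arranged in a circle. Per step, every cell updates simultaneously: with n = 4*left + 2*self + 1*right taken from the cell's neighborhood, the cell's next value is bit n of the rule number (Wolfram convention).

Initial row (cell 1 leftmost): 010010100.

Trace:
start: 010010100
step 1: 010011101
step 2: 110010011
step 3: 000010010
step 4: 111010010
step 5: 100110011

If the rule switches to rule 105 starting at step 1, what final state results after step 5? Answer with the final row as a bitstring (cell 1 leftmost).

110111001

(re-executing steps 1..5 under rule 105; state before step 1: 010010100)
step 1: 000001001
step 2: 011100000
step 3: 010101111
step 4: 101011001
step 5: 110111001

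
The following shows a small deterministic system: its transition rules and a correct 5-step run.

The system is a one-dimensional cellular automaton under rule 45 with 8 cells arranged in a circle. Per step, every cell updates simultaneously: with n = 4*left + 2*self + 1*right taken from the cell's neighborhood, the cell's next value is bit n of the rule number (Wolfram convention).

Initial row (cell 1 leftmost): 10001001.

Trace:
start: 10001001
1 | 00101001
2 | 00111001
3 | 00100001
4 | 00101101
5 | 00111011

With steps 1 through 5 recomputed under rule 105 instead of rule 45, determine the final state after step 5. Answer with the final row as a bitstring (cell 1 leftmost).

(re-executing steps 1..5 under rule 105; state before step 1: 10001001)
1 | 10100001
2 | 11001101
3 | 01001111
4 | 10001001
5 | 10100001

10100001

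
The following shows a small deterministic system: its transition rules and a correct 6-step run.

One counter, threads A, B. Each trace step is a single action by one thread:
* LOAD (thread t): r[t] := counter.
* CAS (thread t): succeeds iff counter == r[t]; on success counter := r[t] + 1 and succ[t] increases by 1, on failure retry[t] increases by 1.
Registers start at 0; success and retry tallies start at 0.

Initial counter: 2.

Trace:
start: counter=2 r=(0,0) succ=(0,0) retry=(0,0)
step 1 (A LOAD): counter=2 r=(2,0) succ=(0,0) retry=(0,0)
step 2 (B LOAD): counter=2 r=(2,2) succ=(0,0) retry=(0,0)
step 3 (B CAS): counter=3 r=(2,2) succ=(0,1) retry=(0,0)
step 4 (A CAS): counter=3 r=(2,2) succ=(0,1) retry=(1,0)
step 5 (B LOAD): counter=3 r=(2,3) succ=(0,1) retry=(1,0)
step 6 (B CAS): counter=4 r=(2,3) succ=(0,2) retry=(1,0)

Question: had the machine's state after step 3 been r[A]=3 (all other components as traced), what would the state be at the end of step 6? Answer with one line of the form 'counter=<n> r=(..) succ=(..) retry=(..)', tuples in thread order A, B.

state after step 3 := counter=3 r=(3,2) succ=(0,1) retry=(0,0)
step 4 (A CAS): counter=4 r=(3,2) succ=(1,1) retry=(0,0)
step 5 (B LOAD): counter=4 r=(3,4) succ=(1,1) retry=(0,0)
step 6 (B CAS): counter=5 r=(3,4) succ=(1,2) retry=(0,0)

counter=5 r=(3,4) succ=(1,2) retry=(0,0)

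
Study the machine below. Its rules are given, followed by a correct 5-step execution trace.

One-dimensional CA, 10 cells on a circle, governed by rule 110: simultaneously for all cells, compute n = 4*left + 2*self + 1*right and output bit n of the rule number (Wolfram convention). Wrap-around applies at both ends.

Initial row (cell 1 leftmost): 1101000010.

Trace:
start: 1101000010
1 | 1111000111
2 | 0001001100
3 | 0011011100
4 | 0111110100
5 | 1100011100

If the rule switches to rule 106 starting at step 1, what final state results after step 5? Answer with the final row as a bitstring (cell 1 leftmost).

1001011111

(re-executing steps 1..5 under rule 106; state before step 1: 1101000010)
1 | 1110000101
2 | 0010001011
3 | 0100010111
4 | 1000101101
5 | 1001011111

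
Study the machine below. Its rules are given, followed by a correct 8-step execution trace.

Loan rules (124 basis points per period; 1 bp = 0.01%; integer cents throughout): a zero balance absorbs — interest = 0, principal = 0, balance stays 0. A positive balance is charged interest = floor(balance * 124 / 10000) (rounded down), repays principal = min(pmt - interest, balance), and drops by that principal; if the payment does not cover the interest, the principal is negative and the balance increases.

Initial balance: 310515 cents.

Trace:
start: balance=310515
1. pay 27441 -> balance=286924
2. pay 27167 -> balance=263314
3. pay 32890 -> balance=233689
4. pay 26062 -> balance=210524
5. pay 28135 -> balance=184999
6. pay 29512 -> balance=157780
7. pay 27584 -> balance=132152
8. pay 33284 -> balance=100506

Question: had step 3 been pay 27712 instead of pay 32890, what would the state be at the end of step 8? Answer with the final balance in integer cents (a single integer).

(re-executing from step 3 with the substitution; state before step 3: balance=263314)
3. pay 27712 -> balance=238867
4. pay 26062 -> balance=215766
5. pay 28135 -> balance=190306
6. pay 29512 -> balance=163153
7. pay 27584 -> balance=137592
8. pay 33284 -> balance=106014

106014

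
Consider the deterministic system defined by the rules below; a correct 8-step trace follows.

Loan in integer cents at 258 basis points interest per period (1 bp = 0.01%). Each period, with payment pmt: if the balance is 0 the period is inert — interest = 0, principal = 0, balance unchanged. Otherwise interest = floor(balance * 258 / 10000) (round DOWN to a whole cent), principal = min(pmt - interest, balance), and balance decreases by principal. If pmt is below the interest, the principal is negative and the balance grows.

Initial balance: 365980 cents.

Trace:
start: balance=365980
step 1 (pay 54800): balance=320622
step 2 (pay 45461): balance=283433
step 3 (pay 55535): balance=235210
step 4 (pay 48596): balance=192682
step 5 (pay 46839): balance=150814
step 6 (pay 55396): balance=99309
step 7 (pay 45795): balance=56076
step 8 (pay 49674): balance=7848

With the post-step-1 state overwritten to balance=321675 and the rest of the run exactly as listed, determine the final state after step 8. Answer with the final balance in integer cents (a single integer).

state after step 1 := balance=321675
step 2 (pay 45461): balance=284513
step 3 (pay 55535): balance=236318
step 4 (pay 48596): balance=193819
step 5 (pay 46839): balance=151980
step 6 (pay 55396): balance=100505
step 7 (pay 45795): balance=57303
step 8 (pay 49674): balance=9107

9107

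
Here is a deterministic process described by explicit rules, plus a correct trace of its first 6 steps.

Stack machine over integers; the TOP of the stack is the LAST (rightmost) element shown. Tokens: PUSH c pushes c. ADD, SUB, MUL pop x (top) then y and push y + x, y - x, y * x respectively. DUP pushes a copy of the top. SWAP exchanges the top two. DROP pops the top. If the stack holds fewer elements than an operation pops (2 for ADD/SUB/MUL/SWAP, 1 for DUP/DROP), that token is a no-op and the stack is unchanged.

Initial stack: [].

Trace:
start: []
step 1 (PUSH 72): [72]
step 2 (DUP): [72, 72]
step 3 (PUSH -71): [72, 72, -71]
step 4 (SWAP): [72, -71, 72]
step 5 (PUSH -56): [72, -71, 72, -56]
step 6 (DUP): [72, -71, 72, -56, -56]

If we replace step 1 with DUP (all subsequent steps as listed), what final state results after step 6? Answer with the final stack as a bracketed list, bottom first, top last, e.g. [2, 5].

[-71, -56, -56]

(re-executing from step 1 with the substitution; state before step 1: [])
step 1 (DUP): []
step 2 (DUP): []
step 3 (PUSH -71): [-71]
step 4 (SWAP): [-71]
step 5 (PUSH -56): [-71, -56]
step 6 (DUP): [-71, -56, -56]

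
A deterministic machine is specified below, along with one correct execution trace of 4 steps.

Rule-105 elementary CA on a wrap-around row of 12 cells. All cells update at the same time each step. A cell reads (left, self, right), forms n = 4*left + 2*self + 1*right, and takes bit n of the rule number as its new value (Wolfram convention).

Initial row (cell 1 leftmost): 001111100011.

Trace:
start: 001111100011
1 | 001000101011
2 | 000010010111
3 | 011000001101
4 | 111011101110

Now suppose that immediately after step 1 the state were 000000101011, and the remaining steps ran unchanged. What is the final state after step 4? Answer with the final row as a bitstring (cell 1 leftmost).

state after step 1 := 000000101011
2 | 011110010111
3 | 110010001101
4 | 010000101111

010000101111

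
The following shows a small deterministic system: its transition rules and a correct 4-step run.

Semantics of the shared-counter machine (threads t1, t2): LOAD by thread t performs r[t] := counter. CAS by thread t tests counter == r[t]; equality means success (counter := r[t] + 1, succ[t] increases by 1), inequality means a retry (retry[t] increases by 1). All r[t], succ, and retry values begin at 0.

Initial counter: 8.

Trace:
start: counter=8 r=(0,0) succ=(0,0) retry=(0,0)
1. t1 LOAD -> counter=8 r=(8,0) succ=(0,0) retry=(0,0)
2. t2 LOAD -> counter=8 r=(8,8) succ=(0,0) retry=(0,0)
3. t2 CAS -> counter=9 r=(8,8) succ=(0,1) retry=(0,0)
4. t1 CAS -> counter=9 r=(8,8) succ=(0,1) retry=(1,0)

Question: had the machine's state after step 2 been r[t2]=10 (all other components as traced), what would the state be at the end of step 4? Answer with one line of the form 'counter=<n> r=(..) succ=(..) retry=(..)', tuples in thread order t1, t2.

state after step 2 := counter=8 r=(8,10) succ=(0,0) retry=(0,0)
3. t2 CAS -> counter=8 r=(8,10) succ=(0,0) retry=(0,1)
4. t1 CAS -> counter=9 r=(8,10) succ=(1,0) retry=(0,1)

counter=9 r=(8,10) succ=(1,0) retry=(0,1)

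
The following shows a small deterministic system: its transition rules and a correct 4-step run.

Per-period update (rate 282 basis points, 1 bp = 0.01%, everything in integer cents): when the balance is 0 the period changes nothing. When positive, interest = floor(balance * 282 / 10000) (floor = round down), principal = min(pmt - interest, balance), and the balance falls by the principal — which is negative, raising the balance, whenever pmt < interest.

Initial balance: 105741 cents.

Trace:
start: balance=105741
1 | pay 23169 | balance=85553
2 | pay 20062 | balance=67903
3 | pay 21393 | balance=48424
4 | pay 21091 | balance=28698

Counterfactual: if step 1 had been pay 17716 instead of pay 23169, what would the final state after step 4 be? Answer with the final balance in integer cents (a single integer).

(re-executing from step 1 with the substitution; state before step 1: balance=105741)
1 | pay 17716 | balance=91006
2 | pay 20062 | balance=73510
3 | pay 21393 | balance=54189
4 | pay 21091 | balance=34626

34626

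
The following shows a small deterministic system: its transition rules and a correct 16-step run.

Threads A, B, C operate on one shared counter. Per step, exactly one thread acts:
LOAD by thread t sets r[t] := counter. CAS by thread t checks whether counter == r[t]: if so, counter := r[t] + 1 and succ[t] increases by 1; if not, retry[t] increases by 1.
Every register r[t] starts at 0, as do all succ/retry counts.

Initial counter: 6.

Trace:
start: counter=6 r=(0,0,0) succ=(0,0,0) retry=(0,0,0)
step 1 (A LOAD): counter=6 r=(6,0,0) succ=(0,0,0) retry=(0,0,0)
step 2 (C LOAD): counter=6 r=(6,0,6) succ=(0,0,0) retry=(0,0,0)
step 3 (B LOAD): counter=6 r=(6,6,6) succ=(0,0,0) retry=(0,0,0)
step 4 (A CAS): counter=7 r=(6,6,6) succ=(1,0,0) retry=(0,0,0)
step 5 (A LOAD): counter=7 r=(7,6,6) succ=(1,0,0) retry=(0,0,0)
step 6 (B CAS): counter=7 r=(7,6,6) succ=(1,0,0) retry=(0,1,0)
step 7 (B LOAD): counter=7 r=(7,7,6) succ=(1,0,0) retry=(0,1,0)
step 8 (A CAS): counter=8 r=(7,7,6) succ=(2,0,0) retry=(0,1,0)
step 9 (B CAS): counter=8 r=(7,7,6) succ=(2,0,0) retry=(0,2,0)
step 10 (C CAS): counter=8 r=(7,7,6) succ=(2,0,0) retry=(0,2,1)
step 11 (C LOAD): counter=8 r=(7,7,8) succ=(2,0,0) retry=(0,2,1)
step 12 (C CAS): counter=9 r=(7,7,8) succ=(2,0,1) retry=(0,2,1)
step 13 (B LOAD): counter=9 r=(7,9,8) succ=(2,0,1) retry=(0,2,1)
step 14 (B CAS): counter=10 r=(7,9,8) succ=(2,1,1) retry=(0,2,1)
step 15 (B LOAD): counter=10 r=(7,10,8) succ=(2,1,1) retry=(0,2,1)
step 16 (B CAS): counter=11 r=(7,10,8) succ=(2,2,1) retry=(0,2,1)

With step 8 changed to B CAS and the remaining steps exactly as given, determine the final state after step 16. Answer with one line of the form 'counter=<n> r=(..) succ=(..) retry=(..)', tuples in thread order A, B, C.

(re-executing from step 8 with the substitution; state before step 8: counter=7 r=(7,7,6) succ=(1,0,0) retry=(0,1,0))
step 8 (B CAS): counter=8 r=(7,7,6) succ=(1,1,0) retry=(0,1,0)
step 9 (B CAS): counter=8 r=(7,7,6) succ=(1,1,0) retry=(0,2,0)
step 10 (C CAS): counter=8 r=(7,7,6) succ=(1,1,0) retry=(0,2,1)
step 11 (C LOAD): counter=8 r=(7,7,8) succ=(1,1,0) retry=(0,2,1)
step 12 (C CAS): counter=9 r=(7,7,8) succ=(1,1,1) retry=(0,2,1)
step 13 (B LOAD): counter=9 r=(7,9,8) succ=(1,1,1) retry=(0,2,1)
step 14 (B CAS): counter=10 r=(7,9,8) succ=(1,2,1) retry=(0,2,1)
step 15 (B LOAD): counter=10 r=(7,10,8) succ=(1,2,1) retry=(0,2,1)
step 16 (B CAS): counter=11 r=(7,10,8) succ=(1,3,1) retry=(0,2,1)

counter=11 r=(7,10,8) succ=(1,3,1) retry=(0,2,1)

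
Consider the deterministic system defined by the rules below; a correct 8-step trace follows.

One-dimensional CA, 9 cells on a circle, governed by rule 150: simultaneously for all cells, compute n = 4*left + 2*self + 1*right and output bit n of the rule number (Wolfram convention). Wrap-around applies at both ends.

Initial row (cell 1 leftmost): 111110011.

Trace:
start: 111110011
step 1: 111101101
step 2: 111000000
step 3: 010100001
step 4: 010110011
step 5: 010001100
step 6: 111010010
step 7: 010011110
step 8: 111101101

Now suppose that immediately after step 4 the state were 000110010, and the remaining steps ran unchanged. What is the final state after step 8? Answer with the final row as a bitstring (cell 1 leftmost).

101010000

state after step 4 := 000110010
step 5: 001001111
step 6: 111110110
step 7: 011100000
step 8: 101010000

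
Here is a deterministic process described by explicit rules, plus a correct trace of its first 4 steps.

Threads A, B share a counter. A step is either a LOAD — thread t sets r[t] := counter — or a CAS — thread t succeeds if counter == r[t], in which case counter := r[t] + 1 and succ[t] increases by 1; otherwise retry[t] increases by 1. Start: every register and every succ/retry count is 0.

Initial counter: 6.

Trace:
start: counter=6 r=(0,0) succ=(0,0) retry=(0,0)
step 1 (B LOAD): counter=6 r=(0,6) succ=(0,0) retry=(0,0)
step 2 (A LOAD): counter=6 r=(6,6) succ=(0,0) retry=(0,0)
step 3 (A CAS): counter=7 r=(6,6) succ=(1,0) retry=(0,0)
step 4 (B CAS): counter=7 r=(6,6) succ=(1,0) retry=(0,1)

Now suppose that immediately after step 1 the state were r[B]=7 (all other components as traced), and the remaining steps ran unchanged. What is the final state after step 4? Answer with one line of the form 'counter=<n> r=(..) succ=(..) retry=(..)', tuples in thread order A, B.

state after step 1 := counter=6 r=(0,7) succ=(0,0) retry=(0,0)
step 2 (A LOAD): counter=6 r=(6,7) succ=(0,0) retry=(0,0)
step 3 (A CAS): counter=7 r=(6,7) succ=(1,0) retry=(0,0)
step 4 (B CAS): counter=8 r=(6,7) succ=(1,1) retry=(0,0)

counter=8 r=(6,7) succ=(1,1) retry=(0,0)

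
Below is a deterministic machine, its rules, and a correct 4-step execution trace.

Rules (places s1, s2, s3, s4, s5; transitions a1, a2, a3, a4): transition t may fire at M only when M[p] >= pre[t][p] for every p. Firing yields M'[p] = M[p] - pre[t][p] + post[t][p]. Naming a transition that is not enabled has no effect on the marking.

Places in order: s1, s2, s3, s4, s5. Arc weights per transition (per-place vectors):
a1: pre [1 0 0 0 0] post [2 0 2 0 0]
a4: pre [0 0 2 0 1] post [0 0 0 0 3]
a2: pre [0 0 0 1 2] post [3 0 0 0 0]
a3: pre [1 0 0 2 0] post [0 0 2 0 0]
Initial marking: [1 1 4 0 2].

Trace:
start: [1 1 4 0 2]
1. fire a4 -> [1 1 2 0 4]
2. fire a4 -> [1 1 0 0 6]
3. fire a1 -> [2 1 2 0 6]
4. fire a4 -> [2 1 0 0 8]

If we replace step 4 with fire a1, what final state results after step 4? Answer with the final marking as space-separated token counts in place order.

(re-executing from step 4 with the substitution; state before step 4: [2 1 2 0 6])
4. fire a1 -> [3 1 4 0 6]

3 1 4 0 6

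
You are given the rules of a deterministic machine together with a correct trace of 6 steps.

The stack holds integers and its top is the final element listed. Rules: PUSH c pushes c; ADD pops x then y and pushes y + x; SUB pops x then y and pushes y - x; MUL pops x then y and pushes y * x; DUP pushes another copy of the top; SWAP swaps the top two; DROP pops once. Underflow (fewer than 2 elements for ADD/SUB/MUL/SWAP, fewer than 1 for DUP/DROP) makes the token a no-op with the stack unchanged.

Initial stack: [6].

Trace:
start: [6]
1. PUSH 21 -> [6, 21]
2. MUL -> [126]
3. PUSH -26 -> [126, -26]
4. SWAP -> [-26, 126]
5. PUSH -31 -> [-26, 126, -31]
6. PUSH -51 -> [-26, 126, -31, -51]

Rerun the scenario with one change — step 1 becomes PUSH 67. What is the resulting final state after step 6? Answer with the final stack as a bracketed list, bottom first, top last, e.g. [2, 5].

(re-executing from step 1 with the substitution; state before step 1: [6])
1. PUSH 67 -> [6, 67]
2. MUL -> [402]
3. PUSH -26 -> [402, -26]
4. SWAP -> [-26, 402]
5. PUSH -31 -> [-26, 402, -31]
6. PUSH -51 -> [-26, 402, -31, -51]

[-26, 402, -31, -51]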